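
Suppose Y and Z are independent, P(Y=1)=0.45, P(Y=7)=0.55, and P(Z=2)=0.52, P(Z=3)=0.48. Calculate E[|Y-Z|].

3.152

E[|Y-Z|] = Σ_y Σ_z |y-z| · P(Y=y)P(Z=z)
 = 1·0.234 + 2·0.216 + 5·0.286 + 4·0.264
 = 0.234 + 0.432 + 1.43 + 1.056
 = 3.152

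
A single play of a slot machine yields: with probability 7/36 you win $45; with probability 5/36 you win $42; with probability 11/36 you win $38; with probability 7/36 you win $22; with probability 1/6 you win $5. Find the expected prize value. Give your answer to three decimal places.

31.306

E[payout] = 45·7/36 + 42·5/36 + 38·11/36 + 22·7/36 + 5·1/6
 = 35/4 + 35/6 + 209/18 + 77/18 + 5/6
 = 1127/36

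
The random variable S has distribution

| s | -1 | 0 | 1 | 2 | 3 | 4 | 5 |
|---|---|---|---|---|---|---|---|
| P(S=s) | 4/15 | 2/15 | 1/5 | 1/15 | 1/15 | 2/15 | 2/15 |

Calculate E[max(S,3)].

3.4

E[max(S,3)] = Σ max(s,3)·P(S=s)
 = 3·4/15 + 3·2/15 + 3·1/5 + 3·1/15 + 3·1/15 + 4·2/15 + 5·2/15
 = 4/5 + 2/5 + 3/5 + 1/5 + 1/5 + 8/15 + 2/3
 = 17/5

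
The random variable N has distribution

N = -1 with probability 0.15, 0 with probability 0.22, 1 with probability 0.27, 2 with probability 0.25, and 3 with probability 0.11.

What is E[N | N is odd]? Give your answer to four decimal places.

P(N is odd) = 0.15 + 0.27 + 0.11 = 0.53.
E[N | N is odd] = [(-1)·0.15 + 1·0.27 + 3·0.11] / 0.53
 = 0.45 / 0.53
 = 45/53

0.8491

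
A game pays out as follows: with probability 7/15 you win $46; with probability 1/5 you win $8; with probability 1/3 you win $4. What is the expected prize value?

E[payout] = 46·7/15 + 8·1/5 + 4·1/3
 = 322/15 + 8/5 + 4/3
 = 122/5

24.4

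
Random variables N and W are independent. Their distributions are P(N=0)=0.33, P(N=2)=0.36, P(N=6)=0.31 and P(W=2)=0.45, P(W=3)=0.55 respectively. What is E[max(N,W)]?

E[max(N,W)] = Σ_n Σ_w max(n,w) · P(N=n)P(W=w)
 = 2·0.1485 + 3·0.1815 + 2·0.162 + 3·0.198 + 6·0.1395 + 6·0.1705
 = 0.297 + 0.5445 + 0.324 + 0.594 + 0.837 + 1.023
 = 3.6195

3.6195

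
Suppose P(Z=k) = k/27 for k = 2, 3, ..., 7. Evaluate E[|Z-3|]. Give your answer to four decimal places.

2.2963

E[|Z-3|] = Σ |z-3|·P(Z=z)
 = 1·2/27 + 0·1/9 + 1·4/27 + 2·5/27 + 3·2/9 + 4·7/27
 = 2/27 + 0 + 4/27 + 10/27 + 2/3 + 28/27
 = 62/27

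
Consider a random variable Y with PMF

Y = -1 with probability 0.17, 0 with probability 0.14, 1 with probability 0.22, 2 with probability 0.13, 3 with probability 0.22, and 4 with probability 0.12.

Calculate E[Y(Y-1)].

3.36

E[Y(Y-1)] = Σ y(y-1)·P(Y=y)
 = 2·0.17 + 0·0.14 + 0·0.22 + 2·0.13 + 6·0.22 + 12·0.12
 = 0.34 + 0 + 0 + 0.26 + 1.32 + 1.44
 = 3.36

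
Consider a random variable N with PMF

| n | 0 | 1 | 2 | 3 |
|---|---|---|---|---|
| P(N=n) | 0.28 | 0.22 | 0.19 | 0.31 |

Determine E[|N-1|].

E[|N-1|] = Σ |n-1|·P(N=n)
 = 1·0.28 + 0·0.22 + 1·0.19 + 2·0.31
 = 0.28 + 0 + 0.19 + 0.62
 = 1.09

1.09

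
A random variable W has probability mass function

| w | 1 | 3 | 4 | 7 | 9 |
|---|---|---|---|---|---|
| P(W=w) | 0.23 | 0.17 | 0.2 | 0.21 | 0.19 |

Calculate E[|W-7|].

E[|W-7|] = Σ |w-7|·P(W=w)
 = 6·0.23 + 4·0.17 + 3·0.2 + 0·0.21 + 2·0.19
 = 1.38 + 0.68 + 0.6 + 0 + 0.38
 = 3.04

3.04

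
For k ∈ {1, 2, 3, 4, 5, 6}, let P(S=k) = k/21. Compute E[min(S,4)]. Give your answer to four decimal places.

E[min(S,4)] = Σ min(s,4)·P(S=s)
 = 1·1/21 + 2·2/21 + 3·1/7 + 4·4/21 + 4·5/21 + 4·2/7
 = 1/21 + 4/21 + 3/7 + 16/21 + 20/21 + 8/7
 = 74/21

3.5238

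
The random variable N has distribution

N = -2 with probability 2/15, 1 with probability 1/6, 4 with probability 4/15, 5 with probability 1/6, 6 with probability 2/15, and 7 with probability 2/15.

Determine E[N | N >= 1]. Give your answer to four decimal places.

P(N >= 1) = 1/6 + 4/15 + 1/6 + 2/15 + 2/15 = 13/15.
E[N | N >= 1] = [1·1/6 + 4·4/15 + 5·1/6 + 6·2/15 + 7·2/15] / (13/15)
 = 19/5 / (13/15)
 = 57/13

4.3846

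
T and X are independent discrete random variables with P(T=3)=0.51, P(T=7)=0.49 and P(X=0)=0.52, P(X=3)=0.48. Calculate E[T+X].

E[T+X] = Σ_t Σ_x (t+x) · P(T=t)P(X=x)
 = 3·0.2652 + 6·0.2448 + 7·0.2548 + 10·0.2352
 = 0.7956 + 1.4688 + 1.7836 + 2.352
 = 6.4

6.4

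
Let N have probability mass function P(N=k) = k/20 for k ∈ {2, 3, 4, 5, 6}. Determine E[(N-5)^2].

E[(N-5)^2] = Σ (n-5)^2·P(N=n)
 = 9·1/10 + 4·3/20 + 1·1/5 + 0·1/4 + 1·3/10
 = 9/10 + 3/5 + 1/5 + 0 + 3/10
 = 2

2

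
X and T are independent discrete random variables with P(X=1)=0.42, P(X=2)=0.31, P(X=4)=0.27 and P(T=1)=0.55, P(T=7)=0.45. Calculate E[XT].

7.844

E[XT] = Σ_x Σ_t xt · P(X=x)P(T=t)
 = 1·0.231 + 7·0.189 + 2·0.1705 + 14·0.1395 + 4·0.1485 + 28·0.1215
 = 0.231 + 1.323 + 0.341 + 1.953 + 0.594 + 3.402
 = 7.844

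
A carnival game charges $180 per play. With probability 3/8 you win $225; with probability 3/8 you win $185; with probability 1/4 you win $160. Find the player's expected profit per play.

13.75

E[payout] = 225·3/8 + 185·3/8 + 160·1/4
 = 675/8 + 555/8 + 40
 = 775/4
Net = 775/4 - 180 = 55/4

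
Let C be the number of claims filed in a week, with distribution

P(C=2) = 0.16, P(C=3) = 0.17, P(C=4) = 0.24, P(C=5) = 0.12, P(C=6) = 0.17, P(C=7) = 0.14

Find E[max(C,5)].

5.45

E[max(C,5)] = Σ max(c,5)·P(C=c)
 = 5·0.16 + 5·0.17 + 5·0.24 + 5·0.12 + 6·0.17 + 7·0.14
 = 0.8 + 0.85 + 1.2 + 0.6 + 1.02 + 0.98
 = 5.45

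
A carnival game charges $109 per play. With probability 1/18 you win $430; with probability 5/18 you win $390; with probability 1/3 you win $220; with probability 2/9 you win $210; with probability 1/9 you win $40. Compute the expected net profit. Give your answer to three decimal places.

147.667

E[payout] = 430·1/18 + 390·5/18 + 220·1/3 + 210·2/9 + 40·1/9
 = 215/9 + 325/3 + 220/3 + 140/3 + 40/9
 = 770/3
Net = 770/3 - 109 = 443/3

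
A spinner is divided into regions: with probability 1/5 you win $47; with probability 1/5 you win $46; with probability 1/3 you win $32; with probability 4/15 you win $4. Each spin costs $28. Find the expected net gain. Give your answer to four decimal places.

2.3333

E[payout] = 47·1/5 + 46·1/5 + 32·1/3 + 4·4/15
 = 47/5 + 46/5 + 32/3 + 16/15
 = 91/3
Net = 91/3 - 28 = 7/3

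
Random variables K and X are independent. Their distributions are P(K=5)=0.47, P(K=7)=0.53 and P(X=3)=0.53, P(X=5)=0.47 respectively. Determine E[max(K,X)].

6.06

E[max(K,X)] = Σ_k Σ_x max(k,x) · P(K=k)P(X=x)
 = 5·0.2491 + 5·0.2209 + 7·0.2809 + 7·0.2491
 = 1.2455 + 1.1045 + 1.9663 + 1.7437
 = 6.06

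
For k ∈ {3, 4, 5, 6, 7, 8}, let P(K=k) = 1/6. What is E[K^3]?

E[K^3] = Σ k^3·P(K=k)
 = 27·1/6 + 64·1/6 + 125·1/6 + 216·1/6 + 343·1/6 + 512·1/6
 = 9/2 + 32/3 + 125/6 + 36 + 343/6 + 256/3
 = 429/2

214.5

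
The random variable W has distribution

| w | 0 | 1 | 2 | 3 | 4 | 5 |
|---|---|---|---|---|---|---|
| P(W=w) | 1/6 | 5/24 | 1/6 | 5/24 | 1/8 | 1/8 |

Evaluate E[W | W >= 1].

P(W >= 1) = 5/24 + 1/6 + 5/24 + 1/8 + 1/8 = 5/6.
E[W | W >= 1] = [1·5/24 + 2·1/6 + 3·5/24 + 4·1/8 + 5·1/8] / (5/6)
 = 55/24 / (5/6)
 = 11/4

2.75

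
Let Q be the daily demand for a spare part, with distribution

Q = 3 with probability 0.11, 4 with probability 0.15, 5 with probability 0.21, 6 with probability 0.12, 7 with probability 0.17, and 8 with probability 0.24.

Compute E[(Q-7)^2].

4.31

E[(Q-7)^2] = Σ (q-7)^2·P(Q=q)
 = 16·0.11 + 9·0.15 + 4·0.21 + 1·0.12 + 0·0.17 + 1·0.24
 = 1.76 + 1.35 + 0.84 + 0.12 + 0 + 0.24
 = 4.31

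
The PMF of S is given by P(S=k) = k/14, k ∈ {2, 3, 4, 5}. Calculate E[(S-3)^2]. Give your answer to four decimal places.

1.8571

E[(S-3)^2] = Σ (s-3)^2·P(S=s)
 = 1·1/7 + 0·3/14 + 1·2/7 + 4·5/14
 = 1/7 + 0 + 2/7 + 10/7
 = 13/7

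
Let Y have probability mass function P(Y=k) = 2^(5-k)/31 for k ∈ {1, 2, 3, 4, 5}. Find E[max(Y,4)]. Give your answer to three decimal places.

4.032

E[max(Y,4)] = Σ max(y,4)·P(Y=y)
 = 4·16/31 + 4·8/31 + 4·4/31 + 4·2/31 + 5·1/31
 = 64/31 + 32/31 + 16/31 + 8/31 + 5/31
 = 125/31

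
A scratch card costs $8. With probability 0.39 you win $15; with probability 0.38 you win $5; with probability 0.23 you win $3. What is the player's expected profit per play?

E[payout] = 15·0.39 + 5·0.38 + 3·0.23
 = 5.85 + 1.9 + 0.69
 = 8.44
Net = 8.44 - 8 = 0.44

0.44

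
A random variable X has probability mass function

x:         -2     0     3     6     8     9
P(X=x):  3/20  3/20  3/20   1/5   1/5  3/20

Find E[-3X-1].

E[-3X-1] = Σ (-3x-1)·P(X=x)
 = 5·3/20 + (-1)·3/20 + (-10)·3/20 + (-19)·1/5 + (-25)·1/5 + (-28)·3/20
 = 3/4 + (-3/20) + (-3/2) + (-19/5) + (-5) + (-21/5)
 = -139/10

-13.9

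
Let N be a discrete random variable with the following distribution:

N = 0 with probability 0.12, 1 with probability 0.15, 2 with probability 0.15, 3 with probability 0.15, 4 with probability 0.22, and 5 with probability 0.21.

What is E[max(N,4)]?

4.21

E[max(N,4)] = Σ max(n,4)·P(N=n)
 = 4·0.12 + 4·0.15 + 4·0.15 + 4·0.15 + 4·0.22 + 5·0.21
 = 0.48 + 0.6 + 0.6 + 0.6 + 0.88 + 1.05
 = 4.21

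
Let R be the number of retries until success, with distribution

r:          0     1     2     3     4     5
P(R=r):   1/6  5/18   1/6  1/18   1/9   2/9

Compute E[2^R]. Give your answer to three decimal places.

10.722

E[2^R] = Σ 2^r·P(R=r)
 = 1·1/6 + 2·5/18 + 4·1/6 + 8·1/18 + 16·1/9 + 32·2/9
 = 1/6 + 5/9 + 2/3 + 4/9 + 16/9 + 64/9
 = 193/18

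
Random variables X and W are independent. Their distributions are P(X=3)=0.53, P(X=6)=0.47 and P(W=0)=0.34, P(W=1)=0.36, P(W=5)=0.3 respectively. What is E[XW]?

E[XW] = Σ_x Σ_w xw · P(X=x)P(W=w)
 = 0·0.1802 + 3·0.1908 + 15·0.159 + 0·0.1598 + 6·0.1692 + 30·0.141
 = 0 + 0.5724 + 2.385 + 0 + 1.0152 + 4.23
 = 8.2026

8.2026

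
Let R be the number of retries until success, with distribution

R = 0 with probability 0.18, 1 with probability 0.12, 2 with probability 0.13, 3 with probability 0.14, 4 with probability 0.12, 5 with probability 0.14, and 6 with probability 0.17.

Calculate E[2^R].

19.34

E[2^R] = Σ 2^r·P(R=r)
 = 1·0.18 + 2·0.12 + 4·0.13 + 8·0.14 + 16·0.12 + 32·0.14 + 64·0.17
 = 0.18 + 0.24 + 0.52 + 1.12 + 1.92 + 4.48 + 10.88
 = 19.34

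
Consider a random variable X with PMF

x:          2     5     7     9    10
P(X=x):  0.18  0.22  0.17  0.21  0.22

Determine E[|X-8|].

2.56

E[|X-8|] = Σ |x-8|·P(X=x)
 = 6·0.18 + 3·0.22 + 1·0.17 + 1·0.21 + 2·0.22
 = 1.08 + 0.66 + 0.17 + 0.21 + 0.44
 = 2.56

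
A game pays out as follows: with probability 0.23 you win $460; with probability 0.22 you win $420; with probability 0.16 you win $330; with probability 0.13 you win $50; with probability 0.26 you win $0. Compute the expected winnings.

257.5

E[payout] = 460·0.23 + 420·0.22 + 330·0.16 + 50·0.13 + 0·0.26
 = 105.8 + 92.4 + 52.8 + 6.5 + 0
 = 257.5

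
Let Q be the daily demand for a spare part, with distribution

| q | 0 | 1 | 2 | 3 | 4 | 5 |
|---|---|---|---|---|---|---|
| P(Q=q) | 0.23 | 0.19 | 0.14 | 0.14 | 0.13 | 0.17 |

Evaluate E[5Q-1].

E[5Q-1] = Σ (5q-1)·P(Q=q)
 = (-1)·0.23 + 4·0.19 + 9·0.14 + 14·0.14 + 19·0.13 + 24·0.17
 = (-0.23) + 0.76 + 1.26 + 1.96 + 2.47 + 4.08
 = 10.3

10.3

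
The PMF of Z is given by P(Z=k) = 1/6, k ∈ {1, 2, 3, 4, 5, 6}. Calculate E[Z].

3.5

E[Z] = Σ z·P(Z=z)
 = 1·1/6 + 2·1/6 + 3·1/6 + 4·1/6 + 5·1/6 + 6·1/6
 = 1/6 + 1/3 + 1/2 + 2/3 + 5/6 + 1
 = 7/2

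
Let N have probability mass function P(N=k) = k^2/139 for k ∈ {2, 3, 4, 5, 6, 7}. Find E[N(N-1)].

E[N(N-1)] = Σ n(n-1)·P(N=n)
 = 2·4/139 + 6·9/139 + 12·16/139 + 20·25/139 + 30·36/139 + 42·49/139
 = 8/139 + 54/139 + 192/139 + 500/139 + 1080/139 + 2058/139
 = 28

28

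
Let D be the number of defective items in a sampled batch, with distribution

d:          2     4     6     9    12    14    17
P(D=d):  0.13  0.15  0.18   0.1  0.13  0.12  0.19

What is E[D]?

E[D] = Σ d·P(D=d)
 = 2·0.13 + 4·0.15 + 6·0.18 + 9·0.1 + 12·0.13 + 14·0.12 + 17·0.19
 = 0.26 + 0.6 + 1.08 + 0.9 + 1.56 + 1.68 + 3.23
 = 9.31

9.31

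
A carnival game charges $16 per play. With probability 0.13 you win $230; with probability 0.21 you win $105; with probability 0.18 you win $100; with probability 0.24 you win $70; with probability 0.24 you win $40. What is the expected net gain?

80.35

E[payout] = 230·0.13 + 105·0.21 + 100·0.18 + 70·0.24 + 40·0.24
 = 29.9 + 22.05 + 18 + 16.8 + 9.6
 = 96.35
Net = 96.35 - 16 = 80.35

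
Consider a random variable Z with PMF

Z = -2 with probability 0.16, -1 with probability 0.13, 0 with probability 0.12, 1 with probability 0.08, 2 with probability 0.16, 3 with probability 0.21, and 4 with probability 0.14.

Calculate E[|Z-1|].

E[|Z-1|] = Σ |z-1|·P(Z=z)
 = 3·0.16 + 2·0.13 + 1·0.12 + 0·0.08 + 1·0.16 + 2·0.21 + 3·0.14
 = 0.48 + 0.26 + 0.12 + 0 + 0.16 + 0.42 + 0.42
 = 1.86

1.86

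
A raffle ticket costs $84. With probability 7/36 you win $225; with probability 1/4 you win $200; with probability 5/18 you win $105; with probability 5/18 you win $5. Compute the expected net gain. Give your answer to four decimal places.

40.3056

E[payout] = 225·7/36 + 200·1/4 + 105·5/18 + 5·5/18
 = 175/4 + 50 + 175/6 + 25/18
 = 4475/36
Net = 4475/36 - 84 = 1451/36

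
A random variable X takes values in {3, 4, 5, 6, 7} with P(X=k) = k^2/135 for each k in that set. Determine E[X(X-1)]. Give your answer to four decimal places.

28.7704

E[X(X-1)] = Σ x(x-1)·P(X=x)
 = 6·1/15 + 12·16/135 + 20·5/27 + 30·4/15 + 42·49/135
 = 2/5 + 64/45 + 100/27 + 8 + 686/45
 = 3884/135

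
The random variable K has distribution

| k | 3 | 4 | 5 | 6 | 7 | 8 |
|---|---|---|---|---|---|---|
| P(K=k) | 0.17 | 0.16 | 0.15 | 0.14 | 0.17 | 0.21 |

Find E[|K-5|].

1.61

E[|K-5|] = Σ |k-5|·P(K=k)
 = 2·0.17 + 1·0.16 + 0·0.15 + 1·0.14 + 2·0.17 + 3·0.21
 = 0.34 + 0.16 + 0 + 0.14 + 0.34 + 0.63
 = 1.61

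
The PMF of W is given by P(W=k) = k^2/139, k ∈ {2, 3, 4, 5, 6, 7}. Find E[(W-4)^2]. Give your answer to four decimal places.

E[(W-4)^2] = Σ (w-4)^2·P(W=w)
 = 4·4/139 + 1·9/139 + 0·16/139 + 1·25/139 + 4·36/139 + 9·49/139
 = 16/139 + 9/139 + 0 + 25/139 + 144/139 + 441/139
 = 635/139

4.5683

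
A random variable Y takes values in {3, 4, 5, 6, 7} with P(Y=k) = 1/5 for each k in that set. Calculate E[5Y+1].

26

E[5Y+1] = Σ (5y+1)·P(Y=y)
 = 16·1/5 + 21·1/5 + 26·1/5 + 31·1/5 + 36·1/5
 = 16/5 + 21/5 + 26/5 + 31/5 + 36/5
 = 26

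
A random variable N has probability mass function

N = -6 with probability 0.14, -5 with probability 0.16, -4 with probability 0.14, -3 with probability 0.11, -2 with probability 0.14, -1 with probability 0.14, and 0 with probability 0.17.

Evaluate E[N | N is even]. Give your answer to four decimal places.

P(N is even) = 0.14 + 0.14 + 0.14 + 0.17 = 0.59.
E[N | N is even] = [(-6)·0.14 + (-4)·0.14 + (-2)·0.14 + 0·0.17] / 0.59
 = -1.68 / 0.59
 = -168/59

-2.8475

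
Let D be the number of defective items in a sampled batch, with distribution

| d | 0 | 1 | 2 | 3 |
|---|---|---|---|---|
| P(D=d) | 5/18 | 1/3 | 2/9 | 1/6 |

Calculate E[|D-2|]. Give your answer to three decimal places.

1.056

E[|D-2|] = Σ |d-2|·P(D=d)
 = 2·5/18 + 1·1/3 + 0·2/9 + 1·1/6
 = 5/9 + 1/3 + 0 + 1/6
 = 19/18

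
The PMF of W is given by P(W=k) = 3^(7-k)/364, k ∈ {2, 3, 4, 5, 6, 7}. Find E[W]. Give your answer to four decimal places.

E[W] = Σ w·P(W=w)
 = 2·243/364 + 3·81/364 + 4·27/364 + 5·9/364 + 6·3/364 + 7·1/364
 = 243/182 + 243/364 + 27/91 + 45/364 + 9/182 + 1/52
 = 907/364

2.4918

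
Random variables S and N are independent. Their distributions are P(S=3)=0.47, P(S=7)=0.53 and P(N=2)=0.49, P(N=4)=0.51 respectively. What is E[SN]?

E[SN] = Σ_s Σ_n sn · P(S=s)P(N=n)
 = 6·0.2303 + 12·0.2397 + 14·0.2597 + 28·0.2703
 = 1.3818 + 2.8764 + 3.6358 + 7.5684
 = 15.4624

15.4624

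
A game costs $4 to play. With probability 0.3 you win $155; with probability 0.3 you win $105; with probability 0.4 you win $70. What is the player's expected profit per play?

E[payout] = 155·0.3 + 105·0.3 + 70·0.4
 = 46.5 + 31.5 + 28
 = 106
Net = 106 - 4 = 102

102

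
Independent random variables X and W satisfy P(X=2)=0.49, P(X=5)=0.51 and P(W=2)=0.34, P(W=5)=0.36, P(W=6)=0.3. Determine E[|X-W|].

1.7904

E[|X-W|] = Σ_x Σ_w |x-w| · P(X=x)P(W=w)
 = 0·0.1666 + 3·0.1764 + 4·0.147 + 3·0.1734 + 0·0.1836 + 1·0.153
 = 0 + 0.5292 + 0.588 + 0.5202 + 0 + 0.153
 = 1.7904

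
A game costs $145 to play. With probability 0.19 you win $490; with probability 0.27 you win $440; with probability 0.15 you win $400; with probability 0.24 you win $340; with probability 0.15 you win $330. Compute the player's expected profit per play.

E[payout] = 490·0.19 + 440·0.27 + 400·0.15 + 340·0.24 + 330·0.15
 = 93.1 + 118.8 + 60 + 81.6 + 49.5
 = 403
Net = 403 - 145 = 258

258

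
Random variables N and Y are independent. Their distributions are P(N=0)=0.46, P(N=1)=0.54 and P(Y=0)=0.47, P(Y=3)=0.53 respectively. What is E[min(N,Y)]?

0.2862

E[min(N,Y)] = Σ_n Σ_y min(n,y) · P(N=n)P(Y=y)
 = 0·0.2162 + 0·0.2438 + 0·0.2538 + 1·0.2862
 = 0 + 0 + 0 + 0.2862
 = 0.2862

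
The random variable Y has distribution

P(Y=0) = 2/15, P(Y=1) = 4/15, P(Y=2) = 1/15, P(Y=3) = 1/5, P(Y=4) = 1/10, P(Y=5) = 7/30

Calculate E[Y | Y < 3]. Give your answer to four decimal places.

0.8571

P(Y < 3) = 2/15 + 4/15 + 1/15 = 7/15.
E[Y | Y < 3] = [0·2/15 + 1·4/15 + 2·1/15] / (7/15)
 = 2/5 / (7/15)
 = 6/7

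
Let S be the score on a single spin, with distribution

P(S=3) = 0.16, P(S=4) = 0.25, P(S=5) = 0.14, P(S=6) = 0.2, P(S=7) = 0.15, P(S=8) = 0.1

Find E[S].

5.23

E[S] = Σ s·P(S=s)
 = 3·0.16 + 4·0.25 + 5·0.14 + 6·0.2 + 7·0.15 + 8·0.1
 = 0.48 + 1 + 0.7 + 1.2 + 1.05 + 0.8
 = 5.23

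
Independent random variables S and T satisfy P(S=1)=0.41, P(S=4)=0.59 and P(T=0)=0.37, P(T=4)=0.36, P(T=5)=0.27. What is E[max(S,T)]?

3.8149

E[max(S,T)] = Σ_s Σ_t max(s,t) · P(S=s)P(T=t)
 = 1·0.1517 + 4·0.1476 + 5·0.1107 + 4·0.2183 + 4·0.2124 + 5·0.1593
 = 0.1517 + 0.5904 + 0.5535 + 0.8732 + 0.8496 + 0.7965
 = 3.8149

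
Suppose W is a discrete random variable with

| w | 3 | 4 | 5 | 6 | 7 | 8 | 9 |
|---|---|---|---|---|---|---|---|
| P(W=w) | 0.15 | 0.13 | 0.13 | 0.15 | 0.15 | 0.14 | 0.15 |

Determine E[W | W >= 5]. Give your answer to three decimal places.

7.042

P(W >= 5) = 0.13 + 0.15 + 0.15 + 0.14 + 0.15 = 0.72.
E[W | W >= 5] = [5·0.13 + 6·0.15 + 7·0.15 + 8·0.14 + 9·0.15] / 0.72
 = 5.07 / 0.72
 = 169/24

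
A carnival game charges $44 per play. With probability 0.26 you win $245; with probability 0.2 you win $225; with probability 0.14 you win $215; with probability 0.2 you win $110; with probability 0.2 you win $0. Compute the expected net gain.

E[payout] = 245·0.26 + 225·0.2 + 215·0.14 + 110·0.2 + 0·0.2
 = 63.7 + 45 + 30.1 + 22 + 0
 = 160.8
Net = 160.8 - 44 = 116.8

116.8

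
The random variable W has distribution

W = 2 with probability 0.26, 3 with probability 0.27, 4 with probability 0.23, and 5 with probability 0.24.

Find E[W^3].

54.09

E[W^3] = Σ w^3·P(W=w)
 = 8·0.26 + 27·0.27 + 64·0.23 + 125·0.24
 = 2.08 + 7.29 + 14.72 + 30
 = 54.09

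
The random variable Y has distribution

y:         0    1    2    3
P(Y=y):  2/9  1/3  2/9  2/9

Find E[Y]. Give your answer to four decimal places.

E[Y] = Σ y·P(Y=y)
 = 0·2/9 + 1·1/3 + 2·2/9 + 3·2/9
 = 0 + 1/3 + 4/9 + 2/3
 = 13/9

1.4444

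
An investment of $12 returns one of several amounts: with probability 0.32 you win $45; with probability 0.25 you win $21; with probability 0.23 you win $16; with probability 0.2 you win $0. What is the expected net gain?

E[payout] = 45·0.32 + 21·0.25 + 16·0.23 + 0·0.2
 = 14.4 + 5.25 + 3.68 + 0
 = 23.33
Net = 23.33 - 12 = 11.33

11.33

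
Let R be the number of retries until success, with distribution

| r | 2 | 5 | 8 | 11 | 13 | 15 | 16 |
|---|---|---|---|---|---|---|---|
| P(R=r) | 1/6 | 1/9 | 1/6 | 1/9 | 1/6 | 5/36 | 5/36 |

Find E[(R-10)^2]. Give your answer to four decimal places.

24.1944

E[(R-10)^2] = Σ (r-10)^2·P(R=r)
 = 64·1/6 + 25·1/9 + 4·1/6 + 1·1/9 + 9·1/6 + 25·5/36 + 36·5/36
 = 32/3 + 25/9 + 2/3 + 1/9 + 3/2 + 125/36 + 5
 = 871/36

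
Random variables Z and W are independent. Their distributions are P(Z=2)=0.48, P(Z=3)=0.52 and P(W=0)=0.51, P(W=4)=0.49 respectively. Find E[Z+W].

E[Z+W] = Σ_z Σ_w (z+w) · P(Z=z)P(W=w)
 = 2·0.2448 + 6·0.2352 + 3·0.2652 + 7·0.2548
 = 0.4896 + 1.4112 + 0.7956 + 1.7836
 = 4.48

4.48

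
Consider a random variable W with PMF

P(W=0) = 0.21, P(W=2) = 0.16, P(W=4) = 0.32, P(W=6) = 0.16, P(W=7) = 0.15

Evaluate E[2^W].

35.41

E[2^W] = Σ 2^w·P(W=w)
 = 1·0.21 + 4·0.16 + 16·0.32 + 64·0.16 + 128·0.15
 = 0.21 + 0.64 + 5.12 + 10.24 + 19.2
 = 35.41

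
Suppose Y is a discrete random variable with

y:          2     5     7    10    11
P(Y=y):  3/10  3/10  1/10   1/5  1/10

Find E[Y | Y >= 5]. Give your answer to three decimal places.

P(Y >= 5) = 3/10 + 1/10 + 1/5 + 1/10 = 7/10.
E[Y | Y >= 5] = [5·3/10 + 7·1/10 + 10·1/5 + 11·1/10] / (7/10)
 = 53/10 / (7/10)
 = 53/7

7.571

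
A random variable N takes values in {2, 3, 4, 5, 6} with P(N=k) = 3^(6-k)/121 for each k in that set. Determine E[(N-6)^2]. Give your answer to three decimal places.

13.041

E[(N-6)^2] = Σ (n-6)^2·P(N=n)
 = 16·81/121 + 9·27/121 + 4·9/121 + 1·3/121 + 0·1/121
 = 1296/121 + 243/121 + 36/121 + 3/121 + 0
 = 1578/121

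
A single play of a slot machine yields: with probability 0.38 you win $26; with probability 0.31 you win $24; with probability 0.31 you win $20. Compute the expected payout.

E[payout] = 26·0.38 + 24·0.31 + 20·0.31
 = 9.88 + 7.44 + 6.2
 = 23.52

23.52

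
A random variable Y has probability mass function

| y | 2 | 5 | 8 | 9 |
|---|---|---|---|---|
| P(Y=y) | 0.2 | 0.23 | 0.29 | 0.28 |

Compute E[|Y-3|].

E[|Y-3|] = Σ |y-3|·P(Y=y)
 = 1·0.2 + 2·0.23 + 5·0.29 + 6·0.28
 = 0.2 + 0.46 + 1.45 + 1.68
 = 3.79

3.79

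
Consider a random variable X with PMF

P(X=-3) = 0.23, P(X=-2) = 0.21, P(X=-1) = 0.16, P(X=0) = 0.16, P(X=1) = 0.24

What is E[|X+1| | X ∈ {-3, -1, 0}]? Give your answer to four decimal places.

P(X ∈ {-3, -1, 0}) = 0.23 + 0.16 + 0.16 = 0.55.
E[|X+1| | X ∈ {-3, -1, 0}] = [2·0.23 + 0·0.16 + 1·0.16] / 0.55
 = 0.62 / 0.55
 = 62/55

1.1273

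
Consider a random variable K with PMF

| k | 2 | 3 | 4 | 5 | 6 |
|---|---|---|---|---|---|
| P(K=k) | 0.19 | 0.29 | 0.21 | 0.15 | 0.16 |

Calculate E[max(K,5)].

E[max(K,5)] = Σ max(k,5)·P(K=k)
 = 5·0.19 + 5·0.29 + 5·0.21 + 5·0.15 + 6·0.16
 = 0.95 + 1.45 + 1.05 + 0.75 + 0.96
 = 5.16

5.16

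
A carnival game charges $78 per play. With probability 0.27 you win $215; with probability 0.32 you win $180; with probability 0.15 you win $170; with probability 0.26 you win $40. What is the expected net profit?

E[payout] = 215·0.27 + 180·0.32 + 170·0.15 + 40·0.26
 = 58.05 + 57.6 + 25.5 + 10.4
 = 151.55
Net = 151.55 - 78 = 73.55

73.55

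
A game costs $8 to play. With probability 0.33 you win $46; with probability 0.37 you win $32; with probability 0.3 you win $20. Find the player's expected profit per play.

25.02

E[payout] = 46·0.33 + 32·0.37 + 20·0.3
 = 15.18 + 11.84 + 6
 = 33.02
Net = 33.02 - 8 = 25.02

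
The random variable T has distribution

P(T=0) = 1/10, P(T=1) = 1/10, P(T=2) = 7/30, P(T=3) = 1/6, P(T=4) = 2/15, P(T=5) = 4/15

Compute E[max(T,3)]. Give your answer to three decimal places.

E[max(T,3)] = Σ max(t,3)·P(T=t)
 = 3·1/10 + 3·1/10 + 3·7/30 + 3·1/6 + 4·2/15 + 5·4/15
 = 3/10 + 3/10 + 7/10 + 1/2 + 8/15 + 4/3
 = 11/3

3.667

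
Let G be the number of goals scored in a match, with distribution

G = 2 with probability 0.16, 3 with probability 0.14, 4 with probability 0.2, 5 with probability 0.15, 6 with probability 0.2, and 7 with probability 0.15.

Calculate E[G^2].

E[G^2] = Σ g^2·P(G=g)
 = 4·0.16 + 9·0.14 + 16·0.2 + 25·0.15 + 36·0.2 + 49·0.15
 = 0.64 + 1.26 + 3.2 + 3.75 + 7.2 + 7.35
 = 23.4

23.4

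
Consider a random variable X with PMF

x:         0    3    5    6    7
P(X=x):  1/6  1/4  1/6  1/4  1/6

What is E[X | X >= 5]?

P(X >= 5) = 1/6 + 1/4 + 1/6 = 7/12.
E[X | X >= 5] = [5·1/6 + 6·1/4 + 7·1/6] / (7/12)
 = 7/2 / (7/12)
 = 6

6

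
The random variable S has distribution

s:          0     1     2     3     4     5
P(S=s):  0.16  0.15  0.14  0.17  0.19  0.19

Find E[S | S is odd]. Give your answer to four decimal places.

P(S is odd) = 0.15 + 0.17 + 0.19 = 0.51.
E[S | S is odd] = [1·0.15 + 3·0.17 + 5·0.19] / 0.51
 = 1.61 / 0.51
 = 161/51

3.1569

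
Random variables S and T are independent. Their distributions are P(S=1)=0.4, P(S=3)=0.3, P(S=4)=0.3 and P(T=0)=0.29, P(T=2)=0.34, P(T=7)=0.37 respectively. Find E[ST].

8.175

E[ST] = Σ_s Σ_t st · P(S=s)P(T=t)
 = 0·0.116 + 2·0.136 + 7·0.148 + 0·0.087 + 6·0.102 + 21·0.111 + 0·0.087 + 8·0.102 + 28·0.111
 = 0 + 0.272 + 1.036 + 0 + 0.612 + 2.331 + 0 + 0.816 + 3.108
 = 8.175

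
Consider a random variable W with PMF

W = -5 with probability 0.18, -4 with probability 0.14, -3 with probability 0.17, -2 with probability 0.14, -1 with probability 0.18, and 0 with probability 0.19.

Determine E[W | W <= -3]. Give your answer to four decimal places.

P(W <= -3) = 0.18 + 0.14 + 0.17 = 0.49.
E[W | W <= -3] = [(-5)·0.18 + (-4)·0.14 + (-3)·0.17] / 0.49
 = -1.97 / 0.49
 = -197/49

-4.0204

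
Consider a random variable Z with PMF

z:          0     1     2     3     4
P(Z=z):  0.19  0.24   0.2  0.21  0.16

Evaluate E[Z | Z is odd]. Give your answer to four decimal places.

P(Z is odd) = 0.24 + 0.21 = 0.45.
E[Z | Z is odd] = [1·0.24 + 3·0.21] / 0.45
 = 0.87 / 0.45
 = 29/15

1.9333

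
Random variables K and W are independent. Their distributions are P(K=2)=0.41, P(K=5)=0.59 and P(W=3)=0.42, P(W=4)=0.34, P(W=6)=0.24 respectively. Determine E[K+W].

7.83

E[K+W] = Σ_k Σ_w (k+w) · P(K=k)P(W=w)
 = 5·0.1722 + 6·0.1394 + 8·0.0984 + 8·0.2478 + 9·0.2006 + 11·0.1416
 = 0.861 + 0.8364 + 0.7872 + 1.9824 + 1.8054 + 1.5576
 = 7.83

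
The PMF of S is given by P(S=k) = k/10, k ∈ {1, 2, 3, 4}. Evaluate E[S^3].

35.4

E[S^3] = Σ s^3·P(S=s)
 = 1·1/10 + 8·1/5 + 27·3/10 + 64·2/5
 = 1/10 + 8/5 + 81/10 + 128/5
 = 177/5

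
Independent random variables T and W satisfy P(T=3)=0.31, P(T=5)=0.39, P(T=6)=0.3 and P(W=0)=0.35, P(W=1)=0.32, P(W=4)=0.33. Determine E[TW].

E[TW] = Σ_t Σ_w tw · P(T=t)P(W=w)
 = 0·0.1085 + 3·0.0992 + 12·0.1023 + 0·0.1365 + 5·0.1248 + 20·0.1287 + 0·0.105 + 6·0.096 + 24·0.099
 = 0 + 0.2976 + 1.2276 + 0 + 0.624 + 2.574 + 0 + 0.576 + 2.376
 = 7.6752

7.6752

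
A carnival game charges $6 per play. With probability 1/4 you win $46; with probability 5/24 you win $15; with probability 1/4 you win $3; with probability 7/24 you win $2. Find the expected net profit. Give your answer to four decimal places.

E[payout] = 46·1/4 + 15·5/24 + 3·1/4 + 2·7/24
 = 23/2 + 25/8 + 3/4 + 7/12
 = 383/24
Net = 383/24 - 6 = 239/24

9.9583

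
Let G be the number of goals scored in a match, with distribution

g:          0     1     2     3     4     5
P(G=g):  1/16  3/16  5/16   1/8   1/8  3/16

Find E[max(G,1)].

2.6875

E[max(G,1)] = Σ max(g,1)·P(G=g)
 = 1·1/16 + 1·3/16 + 2·5/16 + 3·1/8 + 4·1/8 + 5·3/16
 = 1/16 + 3/16 + 5/8 + 3/8 + 1/2 + 15/16
 = 43/16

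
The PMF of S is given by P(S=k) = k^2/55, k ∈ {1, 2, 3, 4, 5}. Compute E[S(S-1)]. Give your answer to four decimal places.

13.7091

E[S(S-1)] = Σ s(s-1)·P(S=s)
 = 0·1/55 + 2·4/55 + 6·9/55 + 12·16/55 + 20·5/11
 = 0 + 8/55 + 54/55 + 192/55 + 100/11
 = 754/55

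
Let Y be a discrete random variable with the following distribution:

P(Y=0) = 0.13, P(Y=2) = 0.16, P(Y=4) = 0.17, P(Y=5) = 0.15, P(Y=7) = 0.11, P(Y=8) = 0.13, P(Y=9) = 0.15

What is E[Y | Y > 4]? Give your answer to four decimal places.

P(Y > 4) = 0.15 + 0.11 + 0.13 + 0.15 = 0.54.
E[Y | Y > 4] = [5·0.15 + 7·0.11 + 8·0.13 + 9·0.15] / 0.54
 = 3.91 / 0.54
 = 391/54

7.2407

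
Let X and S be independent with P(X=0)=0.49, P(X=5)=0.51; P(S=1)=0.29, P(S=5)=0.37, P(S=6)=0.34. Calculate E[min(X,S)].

1.9584

E[min(X,S)] = Σ_x Σ_s min(x,s) · P(X=x)P(S=s)
 = 0·0.1421 + 0·0.1813 + 0·0.1666 + 1·0.1479 + 5·0.1887 + 5·0.1734
 = 0 + 0 + 0 + 0.1479 + 0.9435 + 0.867
 = 1.9584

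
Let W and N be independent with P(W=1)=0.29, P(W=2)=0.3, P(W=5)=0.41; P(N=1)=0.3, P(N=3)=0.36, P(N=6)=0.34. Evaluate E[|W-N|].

E[|W-N|] = Σ_w Σ_n |w-n| · P(W=w)P(N=n)
 = 0·0.087 + 2·0.1044 + 5·0.0986 + 1·0.09 + 1·0.108 + 4·0.102 + 4·0.123 + 2·0.1476 + 1·0.1394
 = 0 + 0.2088 + 0.493 + 0.09 + 0.108 + 0.408 + 0.492 + 0.2952 + 0.1394
 = 2.2344

2.2344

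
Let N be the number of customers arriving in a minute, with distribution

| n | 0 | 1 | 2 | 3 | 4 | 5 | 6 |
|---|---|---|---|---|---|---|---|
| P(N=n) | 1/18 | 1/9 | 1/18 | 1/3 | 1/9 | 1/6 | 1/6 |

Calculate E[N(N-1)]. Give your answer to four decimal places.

11.7778

E[N(N-1)] = Σ n(n-1)·P(N=n)
 = 0·1/18 + 0·1/9 + 2·1/18 + 6·1/3 + 12·1/9 + 20·1/6 + 30·1/6
 = 0 + 0 + 1/9 + 2 + 4/3 + 10/3 + 5
 = 106/9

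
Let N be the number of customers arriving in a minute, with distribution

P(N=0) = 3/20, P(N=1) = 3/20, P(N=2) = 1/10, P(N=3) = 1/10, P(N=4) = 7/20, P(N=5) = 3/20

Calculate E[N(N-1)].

8

E[N(N-1)] = Σ n(n-1)·P(N=n)
 = 0·3/20 + 0·3/20 + 2·1/10 + 6·1/10 + 12·7/20 + 20·3/20
 = 0 + 0 + 1/5 + 3/5 + 21/5 + 3
 = 8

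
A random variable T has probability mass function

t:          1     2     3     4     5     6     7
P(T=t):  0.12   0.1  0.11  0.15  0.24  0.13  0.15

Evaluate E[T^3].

123.02

E[T^3] = Σ t^3·P(T=t)
 = 1·0.12 + 8·0.1 + 27·0.11 + 64·0.15 + 125·0.24 + 216·0.13 + 343·0.15
 = 0.12 + 0.8 + 2.97 + 9.6 + 30 + 28.08 + 51.45
 = 123.02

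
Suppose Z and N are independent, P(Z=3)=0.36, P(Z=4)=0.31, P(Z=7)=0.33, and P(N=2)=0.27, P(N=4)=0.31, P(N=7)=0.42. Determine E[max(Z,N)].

5.737

E[max(Z,N)] = Σ_z Σ_n max(z,n) · P(Z=z)P(N=n)
 = 3·0.0972 + 4·0.1116 + 7·0.1512 + 4·0.0837 + 4·0.0961 + 7·0.1302 + 7·0.0891 + 7·0.1023 + 7·0.1386
 = 0.2916 + 0.4464 + 1.0584 + 0.3348 + 0.3844 + 0.9114 + 0.6237 + 0.7161 + 0.9702
 = 5.737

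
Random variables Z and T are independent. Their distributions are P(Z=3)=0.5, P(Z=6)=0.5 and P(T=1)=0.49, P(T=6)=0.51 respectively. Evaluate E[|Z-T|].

E[|Z-T|] = Σ_z Σ_t |z-t| · P(Z=z)P(T=t)
 = 2·0.245 + 3·0.255 + 5·0.245 + 0·0.255
 = 0.49 + 0.765 + 1.225 + 0
 = 2.48

2.48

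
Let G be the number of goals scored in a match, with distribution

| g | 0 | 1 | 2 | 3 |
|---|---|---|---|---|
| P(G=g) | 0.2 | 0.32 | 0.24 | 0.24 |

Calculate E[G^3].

E[G^3] = Σ g^3·P(G=g)
 = 0·0.2 + 1·0.32 + 8·0.24 + 27·0.24
 = 0 + 0.32 + 1.92 + 6.48
 = 8.72

8.72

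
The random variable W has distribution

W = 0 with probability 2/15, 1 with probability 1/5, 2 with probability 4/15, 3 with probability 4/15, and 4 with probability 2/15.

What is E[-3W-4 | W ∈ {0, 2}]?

-8

P(W ∈ {0, 2}) = 2/15 + 4/15 = 2/5.
E[-3W-4 | W ∈ {0, 2}] = [(-4)·2/15 + (-10)·4/15] / (2/5)
 = -16/5 / (2/5)
 = -8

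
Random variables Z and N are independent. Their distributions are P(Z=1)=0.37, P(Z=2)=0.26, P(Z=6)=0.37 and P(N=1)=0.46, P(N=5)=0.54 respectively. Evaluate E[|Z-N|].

2.3908

E[|Z-N|] = Σ_z Σ_n |z-n| · P(Z=z)P(N=n)
 = 0·0.1702 + 4·0.1998 + 1·0.1196 + 3·0.1404 + 5·0.1702 + 1·0.1998
 = 0 + 0.7992 + 0.1196 + 0.4212 + 0.851 + 0.1998
 = 2.3908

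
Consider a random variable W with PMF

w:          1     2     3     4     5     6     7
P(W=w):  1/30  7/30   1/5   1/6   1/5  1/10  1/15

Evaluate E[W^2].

17.3

E[W^2] = Σ w^2·P(W=w)
 = 1·1/30 + 4·7/30 + 9·1/5 + 16·1/6 + 25·1/5 + 36·1/10 + 49·1/15
 = 1/30 + 14/15 + 9/5 + 8/3 + 5 + 18/5 + 49/15
 = 173/10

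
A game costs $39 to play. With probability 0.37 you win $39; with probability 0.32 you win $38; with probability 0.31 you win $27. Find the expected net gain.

E[payout] = 39·0.37 + 38·0.32 + 27·0.31
 = 14.43 + 12.16 + 8.37
 = 34.96
Net = 34.96 - 39 = -4.04

-4.04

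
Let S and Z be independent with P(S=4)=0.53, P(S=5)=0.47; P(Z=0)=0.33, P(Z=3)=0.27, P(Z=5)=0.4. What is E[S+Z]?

7.28

E[S+Z] = Σ_s Σ_z (s+z) · P(S=s)P(Z=z)
 = 4·0.1749 + 7·0.1431 + 9·0.212 + 5·0.1551 + 8·0.1269 + 10·0.188
 = 0.6996 + 1.0017 + 1.908 + 0.7755 + 1.0152 + 1.88
 = 7.28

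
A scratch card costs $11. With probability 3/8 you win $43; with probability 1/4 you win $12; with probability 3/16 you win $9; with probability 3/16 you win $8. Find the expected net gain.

11.3125

E[payout] = 43·3/8 + 12·1/4 + 9·3/16 + 8·3/16
 = 129/8 + 3 + 27/16 + 3/2
 = 357/16
Net = 357/16 - 11 = 181/16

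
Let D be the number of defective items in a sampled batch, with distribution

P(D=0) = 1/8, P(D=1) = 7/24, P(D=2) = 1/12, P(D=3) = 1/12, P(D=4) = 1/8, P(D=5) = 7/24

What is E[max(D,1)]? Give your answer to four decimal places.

2.7917

E[max(D,1)] = Σ max(d,1)·P(D=d)
 = 1·1/8 + 1·7/24 + 2·1/12 + 3·1/12 + 4·1/8 + 5·7/24
 = 1/8 + 7/24 + 1/6 + 1/4 + 1/2 + 35/24
 = 67/24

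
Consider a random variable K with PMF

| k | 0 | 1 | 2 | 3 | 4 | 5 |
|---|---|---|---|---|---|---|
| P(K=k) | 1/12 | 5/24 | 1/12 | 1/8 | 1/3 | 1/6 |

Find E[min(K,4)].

2.75

E[min(K,4)] = Σ min(k,4)·P(K=k)
 = 0·1/12 + 1·5/24 + 2·1/12 + 3·1/8 + 4·1/3 + 4·1/6
 = 0 + 5/24 + 1/6 + 3/8 + 4/3 + 2/3
 = 11/4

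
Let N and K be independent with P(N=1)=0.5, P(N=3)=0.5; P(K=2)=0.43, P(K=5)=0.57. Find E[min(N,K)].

1.785

E[min(N,K)] = Σ_n Σ_k min(n,k) · P(N=n)P(K=k)
 = 1·0.215 + 1·0.285 + 2·0.215 + 3·0.285
 = 0.215 + 0.285 + 0.43 + 0.855
 = 1.785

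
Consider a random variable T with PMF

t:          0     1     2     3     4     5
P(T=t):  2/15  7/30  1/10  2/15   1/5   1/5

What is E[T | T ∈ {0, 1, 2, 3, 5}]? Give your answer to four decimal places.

P(T ∈ {0, 1, 2, 3, 5}) = 2/15 + 7/30 + 1/10 + 2/15 + 1/5 = 4/5.
E[T | T ∈ {0, 1, 2, 3, 5}] = [0·2/15 + 1·7/30 + 2·1/10 + 3·2/15 + 5·1/5] / (4/5)
 = 11/6 / (4/5)
 = 55/24

2.2917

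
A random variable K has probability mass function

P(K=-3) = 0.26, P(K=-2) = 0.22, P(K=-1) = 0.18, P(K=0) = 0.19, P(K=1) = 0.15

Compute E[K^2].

3.55

E[K^2] = Σ k^2·P(K=k)
 = 9·0.26 + 4·0.22 + 1·0.18 + 0·0.19 + 1·0.15
 = 2.34 + 0.88 + 0.18 + 0 + 0.15
 = 3.55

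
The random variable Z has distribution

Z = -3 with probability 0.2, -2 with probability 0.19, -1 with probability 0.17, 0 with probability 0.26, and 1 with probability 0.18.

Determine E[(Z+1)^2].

E[(Z+1)^2] = Σ (z+1)^2·P(Z=z)
 = 4·0.2 + 1·0.19 + 0·0.17 + 1·0.26 + 4·0.18
 = 0.8 + 0.19 + 0 + 0.26 + 0.72
 = 1.97

1.97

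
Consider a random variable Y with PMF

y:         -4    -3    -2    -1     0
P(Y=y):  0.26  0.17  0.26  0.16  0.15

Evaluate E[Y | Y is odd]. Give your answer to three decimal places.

-2.030

P(Y is odd) = 0.17 + 0.16 = 0.33.
E[Y | Y is odd] = [(-3)·0.17 + (-1)·0.16] / 0.33
 = -0.67 / 0.33
 = -67/33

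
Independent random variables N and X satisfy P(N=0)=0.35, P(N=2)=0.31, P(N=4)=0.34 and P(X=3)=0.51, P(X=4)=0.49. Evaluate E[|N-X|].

E[|N-X|] = Σ_n Σ_x |n-x| · P(N=n)P(X=x)
 = 3·0.1785 + 4·0.1715 + 1·0.1581 + 2·0.1519 + 1·0.1734 + 0·0.1666
 = 0.5355 + 0.686 + 0.1581 + 0.3038 + 0.1734 + 0
 = 1.8568

1.8568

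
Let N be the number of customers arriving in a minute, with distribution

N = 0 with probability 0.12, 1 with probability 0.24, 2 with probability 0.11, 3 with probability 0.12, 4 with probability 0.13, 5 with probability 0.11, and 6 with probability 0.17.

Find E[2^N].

E[2^N] = Σ 2^n·P(N=n)
 = 1·0.12 + 2·0.24 + 4·0.11 + 8·0.12 + 16·0.13 + 32·0.11 + 64·0.17
 = 0.12 + 0.48 + 0.44 + 0.96 + 2.08 + 3.52 + 10.88
 = 18.48

18.48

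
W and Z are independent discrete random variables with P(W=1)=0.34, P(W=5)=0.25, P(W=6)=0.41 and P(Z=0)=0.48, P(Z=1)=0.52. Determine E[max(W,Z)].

4.05

E[max(W,Z)] = Σ_w Σ_z max(w,z) · P(W=w)P(Z=z)
 = 1·0.1632 + 1·0.1768 + 5·0.12 + 5·0.13 + 6·0.1968 + 6·0.2132
 = 0.1632 + 0.1768 + 0.6 + 0.65 + 1.1808 + 1.2792
 = 4.05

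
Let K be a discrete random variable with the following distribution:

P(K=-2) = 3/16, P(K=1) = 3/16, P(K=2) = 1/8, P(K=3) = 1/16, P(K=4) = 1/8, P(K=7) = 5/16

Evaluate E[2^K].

43.421875

E[2^K] = Σ 2^k·P(K=k)
 = 1/4·3/16 + 2·3/16 + 4·1/8 + 8·1/16 + 16·1/8 + 128·5/16
 = 3/64 + 3/8 + 1/2 + 1/2 + 2 + 40
 = 2779/64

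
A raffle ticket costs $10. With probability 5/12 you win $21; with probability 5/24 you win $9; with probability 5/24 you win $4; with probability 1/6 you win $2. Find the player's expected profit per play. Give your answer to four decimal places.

1.7917

E[payout] = 21·5/12 + 9·5/24 + 4·5/24 + 2·1/6
 = 35/4 + 15/8 + 5/6 + 1/3
 = 283/24
Net = 283/24 - 10 = 43/24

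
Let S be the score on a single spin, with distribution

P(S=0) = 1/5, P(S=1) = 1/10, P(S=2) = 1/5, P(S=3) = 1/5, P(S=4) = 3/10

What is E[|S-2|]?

1.3

E[|S-2|] = Σ |s-2|·P(S=s)
 = 2·1/5 + 1·1/10 + 0·1/5 + 1·1/5 + 2·3/10
 = 2/5 + 1/10 + 0 + 1/5 + 3/5
 = 13/10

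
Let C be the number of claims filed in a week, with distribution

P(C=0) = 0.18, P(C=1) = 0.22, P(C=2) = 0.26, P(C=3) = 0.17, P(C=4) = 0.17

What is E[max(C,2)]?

E[max(C,2)] = Σ max(c,2)·P(C=c)
 = 2·0.18 + 2·0.22 + 2·0.26 + 3·0.17 + 4·0.17
 = 0.36 + 0.44 + 0.52 + 0.51 + 0.68
 = 2.51

2.51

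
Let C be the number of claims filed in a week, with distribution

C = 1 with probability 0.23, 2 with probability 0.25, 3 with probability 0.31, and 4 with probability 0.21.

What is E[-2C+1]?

-4

E[-2C+1] = Σ (-2c+1)·P(C=c)
 = (-1)·0.23 + (-3)·0.25 + (-5)·0.31 + (-7)·0.21
 = (-0.23) + (-0.75) + (-1.55) + (-1.47)
 = -4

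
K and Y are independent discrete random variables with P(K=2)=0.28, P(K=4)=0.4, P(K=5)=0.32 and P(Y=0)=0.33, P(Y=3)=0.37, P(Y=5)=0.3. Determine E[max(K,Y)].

E[max(K,Y)] = Σ_k Σ_y max(k,y) · P(K=k)P(Y=y)
 = 2·0.0924 + 3·0.1036 + 5·0.084 + 4·0.132 + 4·0.148 + 5·0.12 + 5·0.1056 + 5·0.1184 + 5·0.096
 = 0.1848 + 0.3108 + 0.42 + 0.528 + 0.592 + 0.6 + 0.528 + 0.592 + 0.48
 = 4.2356

4.2356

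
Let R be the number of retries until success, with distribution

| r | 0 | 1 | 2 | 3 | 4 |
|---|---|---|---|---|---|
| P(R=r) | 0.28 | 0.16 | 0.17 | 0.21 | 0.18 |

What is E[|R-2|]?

1.29

E[|R-2|] = Σ |r-2|·P(R=r)
 = 2·0.28 + 1·0.16 + 0·0.17 + 1·0.21 + 2·0.18
 = 0.56 + 0.16 + 0 + 0.21 + 0.36
 = 1.29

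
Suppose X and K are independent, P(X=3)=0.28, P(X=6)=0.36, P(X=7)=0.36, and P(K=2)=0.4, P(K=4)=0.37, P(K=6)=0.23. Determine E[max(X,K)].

5.8168

E[max(X,K)] = Σ_x Σ_k max(x,k) · P(X=x)P(K=k)
 = 3·0.112 + 4·0.1036 + 6·0.0644 + 6·0.144 + 6·0.1332 + 6·0.0828 + 7·0.144 + 7·0.1332 + 7·0.0828
 = 0.336 + 0.4144 + 0.3864 + 0.864 + 0.7992 + 0.4968 + 1.008 + 0.9324 + 0.5796
 = 5.8168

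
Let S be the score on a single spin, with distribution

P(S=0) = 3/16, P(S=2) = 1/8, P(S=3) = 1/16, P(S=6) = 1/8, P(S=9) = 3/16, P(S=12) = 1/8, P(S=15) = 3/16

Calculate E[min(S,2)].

E[min(S,2)] = Σ min(s,2)·P(S=s)
 = 0·3/16 + 2·1/8 + 2·1/16 + 2·1/8 + 2·3/16 + 2·1/8 + 2·3/16
 = 0 + 1/4 + 1/8 + 1/4 + 3/8 + 1/4 + 3/8
 = 13/8

1.625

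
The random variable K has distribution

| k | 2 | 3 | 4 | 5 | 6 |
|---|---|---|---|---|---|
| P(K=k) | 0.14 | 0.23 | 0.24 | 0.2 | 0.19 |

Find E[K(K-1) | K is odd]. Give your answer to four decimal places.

P(K is odd) = 0.23 + 0.2 = 0.43.
E[K(K-1) | K is odd] = [6·0.23 + 20·0.2] / 0.43
 = 5.38 / 0.43
 = 538/43

12.5116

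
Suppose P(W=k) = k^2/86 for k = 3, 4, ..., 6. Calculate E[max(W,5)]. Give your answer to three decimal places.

5.419

E[max(W,5)] = Σ max(w,5)·P(W=w)
 = 5·9/86 + 5·8/43 + 5·25/86 + 6·18/43
 = 45/86 + 40/43 + 125/86 + 108/43
 = 233/43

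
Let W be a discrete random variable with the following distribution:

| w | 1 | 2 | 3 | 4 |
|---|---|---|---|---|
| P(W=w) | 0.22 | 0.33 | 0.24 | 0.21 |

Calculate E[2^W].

7.04

E[2^W] = Σ 2^w·P(W=w)
 = 2·0.22 + 4·0.33 + 8·0.24 + 16·0.21
 = 0.44 + 1.32 + 1.92 + 3.36
 = 7.04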